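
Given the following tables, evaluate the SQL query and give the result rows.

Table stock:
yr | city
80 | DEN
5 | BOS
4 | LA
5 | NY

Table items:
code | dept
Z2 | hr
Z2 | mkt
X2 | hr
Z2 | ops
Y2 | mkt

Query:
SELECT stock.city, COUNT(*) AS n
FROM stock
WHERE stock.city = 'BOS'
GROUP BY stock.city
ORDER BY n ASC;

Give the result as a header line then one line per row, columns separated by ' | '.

== RESULT ==
stock.city | n
BOS | 1

Derivation:
After WHERE (1 rows):
stock.yr | stock.city
5 | BOS
After GROUP BY (1 rows):
stock.city | n
BOS | 1
After ORDER BY (1 rows):
stock.city | n
BOS | 1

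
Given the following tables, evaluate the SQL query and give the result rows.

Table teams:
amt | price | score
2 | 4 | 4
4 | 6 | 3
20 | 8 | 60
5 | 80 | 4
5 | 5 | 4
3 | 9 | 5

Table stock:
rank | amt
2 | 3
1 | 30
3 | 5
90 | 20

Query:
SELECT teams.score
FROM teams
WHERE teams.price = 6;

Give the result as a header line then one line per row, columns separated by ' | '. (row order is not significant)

== RESULT ==
teams.score
3

Derivation:
After WHERE (1 rows):
teams.amt | teams.price | teams.score
4 | 6 | 3
After SELECT (1 rows):
teams.score
3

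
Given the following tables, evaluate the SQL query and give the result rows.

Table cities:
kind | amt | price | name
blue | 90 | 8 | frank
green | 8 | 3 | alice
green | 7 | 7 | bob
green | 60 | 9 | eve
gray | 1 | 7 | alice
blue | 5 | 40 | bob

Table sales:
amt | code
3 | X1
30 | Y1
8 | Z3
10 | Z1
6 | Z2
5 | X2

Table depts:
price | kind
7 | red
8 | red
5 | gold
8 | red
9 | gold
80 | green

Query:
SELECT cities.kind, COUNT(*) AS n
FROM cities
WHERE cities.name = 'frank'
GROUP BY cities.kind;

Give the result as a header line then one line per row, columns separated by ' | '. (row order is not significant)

After WHERE (1 rows):
cities.kind | cities.amt | cities.price | cities.name
blue | 90 | 8 | frank
After GROUP BY (1 rows):
cities.kind | n
blue | 1

== RESULT ==
cities.kind | n
blue | 1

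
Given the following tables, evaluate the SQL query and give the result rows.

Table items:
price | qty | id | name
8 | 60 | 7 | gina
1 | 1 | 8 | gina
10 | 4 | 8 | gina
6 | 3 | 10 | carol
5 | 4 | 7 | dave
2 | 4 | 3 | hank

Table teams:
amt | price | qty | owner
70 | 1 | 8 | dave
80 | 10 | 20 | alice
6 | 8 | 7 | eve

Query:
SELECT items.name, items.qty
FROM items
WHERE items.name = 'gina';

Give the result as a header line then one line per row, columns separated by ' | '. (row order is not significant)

== RESULT ==
items.name | items.qty
gina | 60
gina | 1
gina | 4

Derivation:
After WHERE (3 rows):
items.price | items.qty | items.id | items.name
8 | 60 | 7 | gina
1 | 1 | 8 | gina
10 | 4 | 8 | gina
After SELECT (3 rows):
items.name | items.qty
gina | 60
gina | 1
gina | 4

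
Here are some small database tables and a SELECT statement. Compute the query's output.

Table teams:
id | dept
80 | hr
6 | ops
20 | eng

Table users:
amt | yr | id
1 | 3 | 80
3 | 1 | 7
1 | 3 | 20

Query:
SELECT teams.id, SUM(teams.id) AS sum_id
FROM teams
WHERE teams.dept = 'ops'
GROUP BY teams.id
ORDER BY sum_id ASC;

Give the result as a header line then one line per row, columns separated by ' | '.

== RESULT ==
teams.id | sum_id
6 | 6

Derivation:
After WHERE (1 rows):
teams.id | teams.dept
6 | ops
After GROUP BY (1 rows):
teams.id | sum_id
6 | 6
After ORDER BY (1 rows):
teams.id | sum_id
6 | 6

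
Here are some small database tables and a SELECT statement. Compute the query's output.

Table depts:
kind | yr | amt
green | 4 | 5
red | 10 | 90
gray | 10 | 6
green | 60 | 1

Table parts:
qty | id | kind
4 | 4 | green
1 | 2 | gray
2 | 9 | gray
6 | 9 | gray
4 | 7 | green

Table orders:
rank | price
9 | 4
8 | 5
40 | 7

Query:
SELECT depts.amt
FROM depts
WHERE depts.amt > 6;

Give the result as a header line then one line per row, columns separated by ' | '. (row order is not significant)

After WHERE (1 rows):
depts.kind | depts.yr | depts.amt
red | 10 | 90
After SELECT (1 rows):
depts.amt
90

== RESULT ==
depts.amt
90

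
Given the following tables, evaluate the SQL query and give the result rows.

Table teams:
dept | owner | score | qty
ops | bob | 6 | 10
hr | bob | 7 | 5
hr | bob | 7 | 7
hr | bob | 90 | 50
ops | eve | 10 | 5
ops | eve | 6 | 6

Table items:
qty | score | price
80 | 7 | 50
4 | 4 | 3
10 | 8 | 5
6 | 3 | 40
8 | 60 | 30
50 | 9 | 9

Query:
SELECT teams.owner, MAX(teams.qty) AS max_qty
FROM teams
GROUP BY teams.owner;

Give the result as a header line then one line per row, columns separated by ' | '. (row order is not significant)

== RESULT ==
teams.owner | max_qty
bob | 50
eve | 6

Derivation:
After GROUP BY (2 rows):
teams.owner | max_qty
bob | 50
eve | 6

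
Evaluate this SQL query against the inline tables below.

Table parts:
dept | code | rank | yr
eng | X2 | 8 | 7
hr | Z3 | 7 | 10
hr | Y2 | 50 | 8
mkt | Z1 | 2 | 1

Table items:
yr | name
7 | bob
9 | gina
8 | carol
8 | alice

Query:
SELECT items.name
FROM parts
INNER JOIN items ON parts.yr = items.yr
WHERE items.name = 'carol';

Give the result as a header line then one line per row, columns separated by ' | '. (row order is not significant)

== RESULT ==
items.name
carol

Derivation:
After JOIN items (3 rows):
parts.dept | parts.code | parts.rank | parts.yr | items.yr | items.name
eng | X2 | 8 | 7 | 7 | bob
hr | Y2 | 50 | 8 | 8 | carol
hr | Y2 | 50 | 8 | 8 | alice
After WHERE (1 rows):
parts.dept | parts.code | parts.rank | parts.yr | items.yr | items.name
hr | Y2 | 50 | 8 | 8 | carol
After SELECT (1 rows):
items.name
carol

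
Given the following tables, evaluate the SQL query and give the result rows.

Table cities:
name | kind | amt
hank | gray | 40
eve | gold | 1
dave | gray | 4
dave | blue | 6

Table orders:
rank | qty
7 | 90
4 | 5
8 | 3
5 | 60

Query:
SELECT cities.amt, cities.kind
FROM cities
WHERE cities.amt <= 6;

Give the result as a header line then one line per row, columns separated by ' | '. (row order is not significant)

After WHERE (3 rows):
cities.name | cities.kind | cities.amt
eve | gold | 1
dave | gray | 4
dave | blue | 6
After SELECT (3 rows):
cities.amt | cities.kind
1 | gold
4 | gray
6 | blue

== RESULT ==
cities.amt | cities.kind
1 | gold
4 | gray
6 | blue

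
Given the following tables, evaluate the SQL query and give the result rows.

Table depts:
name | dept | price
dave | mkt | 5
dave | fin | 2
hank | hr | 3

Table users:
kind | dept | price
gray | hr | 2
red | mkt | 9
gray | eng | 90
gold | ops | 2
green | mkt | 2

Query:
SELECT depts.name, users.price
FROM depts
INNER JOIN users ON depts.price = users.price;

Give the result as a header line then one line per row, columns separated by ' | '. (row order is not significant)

== RESULT ==
depts.name | users.price
dave | 2
dave | 2
dave | 2

Derivation:
After JOIN users (3 rows):
depts.name | depts.dept | depts.price | users.kind | users.dept | users.price
dave | fin | 2 | gray | hr | 2
dave | fin | 2 | gold | ops | 2
dave | fin | 2 | green | mkt | 2
After SELECT (3 rows):
depts.name | users.price
dave | 2
dave | 2
dave | 2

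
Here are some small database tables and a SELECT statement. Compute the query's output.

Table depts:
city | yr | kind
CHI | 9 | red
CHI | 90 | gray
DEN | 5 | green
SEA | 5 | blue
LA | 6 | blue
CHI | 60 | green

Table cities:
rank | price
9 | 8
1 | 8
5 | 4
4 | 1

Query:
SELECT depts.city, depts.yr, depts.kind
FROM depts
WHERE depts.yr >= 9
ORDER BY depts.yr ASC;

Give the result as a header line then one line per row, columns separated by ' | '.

After WHERE (3 rows):
depts.city | depts.yr | depts.kind
CHI | 9 | red
CHI | 90 | gray
CHI | 60 | green
After SELECT (3 rows):
depts.city | depts.yr | depts.kind
CHI | 9 | red
CHI | 90 | gray
CHI | 60 | green
After ORDER BY (3 rows):
depts.city | depts.yr | depts.kind
CHI | 9 | red
CHI | 60 | green
CHI | 90 | gray

== RESULT ==
depts.city | depts.yr | depts.kind
CHI | 9 | red
CHI | 60 | green
CHI | 90 | gray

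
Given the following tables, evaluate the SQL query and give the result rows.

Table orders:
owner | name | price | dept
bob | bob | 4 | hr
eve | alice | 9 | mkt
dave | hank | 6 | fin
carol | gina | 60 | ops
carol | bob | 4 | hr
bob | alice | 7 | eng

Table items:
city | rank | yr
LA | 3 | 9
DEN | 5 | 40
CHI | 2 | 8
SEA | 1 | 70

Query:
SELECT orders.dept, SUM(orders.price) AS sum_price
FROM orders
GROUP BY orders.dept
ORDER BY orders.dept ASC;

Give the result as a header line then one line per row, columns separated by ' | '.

== RESULT ==
orders.dept | sum_price
eng | 7
fin | 6
hr | 8
mkt | 9
ops | 60

Derivation:
After GROUP BY (5 rows):
orders.dept | sum_price
hr | 8
mkt | 9
fin | 6
ops | 60
eng | 7
After ORDER BY (5 rows):
orders.dept | sum_price
eng | 7
fin | 6
hr | 8
mkt | 9
ops | 60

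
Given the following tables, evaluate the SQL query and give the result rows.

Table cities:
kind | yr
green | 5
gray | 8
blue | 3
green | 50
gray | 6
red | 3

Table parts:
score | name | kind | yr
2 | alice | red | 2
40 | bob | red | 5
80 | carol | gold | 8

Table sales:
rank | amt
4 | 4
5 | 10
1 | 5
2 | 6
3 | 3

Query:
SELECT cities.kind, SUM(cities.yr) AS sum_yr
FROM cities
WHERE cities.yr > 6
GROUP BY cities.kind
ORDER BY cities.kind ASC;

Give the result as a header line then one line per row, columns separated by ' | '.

After WHERE (2 rows):
cities.kind | cities.yr
gray | 8
green | 50
After GROUP BY (2 rows):
cities.kind | sum_yr
gray | 8
green | 50
After ORDER BY (2 rows):
cities.kind | sum_yr
gray | 8
green | 50

== RESULT ==
cities.kind | sum_yr
gray | 8
green | 50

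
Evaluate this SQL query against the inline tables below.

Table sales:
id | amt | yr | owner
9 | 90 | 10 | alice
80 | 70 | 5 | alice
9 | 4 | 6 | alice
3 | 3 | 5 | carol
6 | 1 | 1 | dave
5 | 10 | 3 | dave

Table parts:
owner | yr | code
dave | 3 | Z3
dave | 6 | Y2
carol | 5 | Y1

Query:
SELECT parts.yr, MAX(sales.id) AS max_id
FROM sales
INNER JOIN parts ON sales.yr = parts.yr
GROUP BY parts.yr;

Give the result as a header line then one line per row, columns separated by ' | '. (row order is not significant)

After JOIN parts (4 rows):
sales.id | sales.amt | sales.yr | sales.owner | parts.owner | parts.yr | parts.code
80 | 70 | 5 | alice | carol | 5 | Y1
9 | 4 | 6 | alice | dave | 6 | Y2
3 | 3 | 5 | carol | carol | 5 | Y1
5 | 10 | 3 | dave | dave | 3 | Z3
After GROUP BY (3 rows):
parts.yr | max_id
5 | 80
6 | 9
3 | 5

== RESULT ==
parts.yr | max_id
5 | 80
6 | 9
3 | 5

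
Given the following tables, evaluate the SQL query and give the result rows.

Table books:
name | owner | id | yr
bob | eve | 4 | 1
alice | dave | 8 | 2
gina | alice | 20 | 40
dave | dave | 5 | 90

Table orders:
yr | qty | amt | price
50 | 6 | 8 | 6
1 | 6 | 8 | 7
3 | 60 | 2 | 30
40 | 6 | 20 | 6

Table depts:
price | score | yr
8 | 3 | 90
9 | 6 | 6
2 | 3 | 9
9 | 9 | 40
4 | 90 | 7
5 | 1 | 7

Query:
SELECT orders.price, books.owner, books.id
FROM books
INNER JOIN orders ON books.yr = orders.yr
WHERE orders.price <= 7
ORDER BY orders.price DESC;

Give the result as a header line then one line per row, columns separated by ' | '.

== RESULT ==
orders.price | books.owner | books.id
7 | eve | 4
6 | alice | 20

Derivation:
After JOIN orders (2 rows):
books.name | books.owner | books.id | books.yr | orders.yr | orders.qty | orders.amt | orders.price
bob | eve | 4 | 1 | 1 | 6 | 8 | 7
gina | alice | 20 | 40 | 40 | 6 | 20 | 6
After WHERE (2 rows):
books.name | books.owner | books.id | books.yr | orders.yr | orders.qty | orders.amt | orders.price
bob | eve | 4 | 1 | 1 | 6 | 8 | 7
gina | alice | 20 | 40 | 40 | 6 | 20 | 6
After SELECT (2 rows):
orders.price | books.owner | books.id
7 | eve | 4
6 | alice | 20
After ORDER BY (2 rows):
orders.price | books.owner | books.id
7 | eve | 4
6 | alice | 20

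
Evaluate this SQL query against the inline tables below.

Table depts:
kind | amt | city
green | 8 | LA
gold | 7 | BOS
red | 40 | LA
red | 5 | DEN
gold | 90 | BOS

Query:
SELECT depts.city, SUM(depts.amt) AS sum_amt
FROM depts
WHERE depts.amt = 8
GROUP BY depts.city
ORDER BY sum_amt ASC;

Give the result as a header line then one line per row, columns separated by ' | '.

After WHERE (1 rows):
depts.kind | depts.amt | depts.city
green | 8 | LA
After GROUP BY (1 rows):
depts.city | sum_amt
LA | 8
After ORDER BY (1 rows):
depts.city | sum_amt
LA | 8

== RESULT ==
depts.city | sum_amt
LA | 8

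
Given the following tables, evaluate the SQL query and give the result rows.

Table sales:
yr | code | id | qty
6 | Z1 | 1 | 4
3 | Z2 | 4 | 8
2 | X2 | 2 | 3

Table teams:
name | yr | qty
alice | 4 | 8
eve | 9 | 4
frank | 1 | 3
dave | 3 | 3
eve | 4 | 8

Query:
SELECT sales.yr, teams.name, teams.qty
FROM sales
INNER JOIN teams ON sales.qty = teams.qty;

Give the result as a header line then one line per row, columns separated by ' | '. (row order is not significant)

After JOIN teams (5 rows):
sales.yr | sales.code | sales.id | sales.qty | teams.name | teams.yr | teams.qty
6 | Z1 | 1 | 4 | eve | 9 | 4
3 | Z2 | 4 | 8 | alice | 4 | 8
3 | Z2 | 4 | 8 | eve | 4 | 8
2 | X2 | 2 | 3 | frank | 1 | 3
2 | X2 | 2 | 3 | dave | 3 | 3
After SELECT (5 rows):
sales.yr | teams.name | teams.qty
6 | eve | 4
3 | alice | 8
3 | eve | 8
2 | frank | 3
2 | dave | 3

== RESULT ==
sales.yr | teams.name | teams.qty
6 | eve | 4
3 | alice | 8
3 | eve | 8
2 | frank | 3
2 | dave | 3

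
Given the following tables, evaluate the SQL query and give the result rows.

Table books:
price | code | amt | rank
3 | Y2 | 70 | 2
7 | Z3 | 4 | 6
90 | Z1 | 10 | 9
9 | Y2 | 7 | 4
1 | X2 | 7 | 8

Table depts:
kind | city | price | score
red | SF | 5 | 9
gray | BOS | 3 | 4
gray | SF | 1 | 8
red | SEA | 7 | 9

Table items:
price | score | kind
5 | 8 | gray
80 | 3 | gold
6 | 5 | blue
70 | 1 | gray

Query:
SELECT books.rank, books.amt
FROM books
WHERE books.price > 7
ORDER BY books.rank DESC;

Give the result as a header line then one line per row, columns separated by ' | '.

== RESULT ==
books.rank | books.amt
9 | 10
4 | 7

Derivation:
After WHERE (2 rows):
books.price | books.code | books.amt | books.rank
90 | Z1 | 10 | 9
9 | Y2 | 7 | 4
After SELECT (2 rows):
books.rank | books.amt
9 | 10
4 | 7
After ORDER BY (2 rows):
books.rank | books.amt
9 | 10
4 | 7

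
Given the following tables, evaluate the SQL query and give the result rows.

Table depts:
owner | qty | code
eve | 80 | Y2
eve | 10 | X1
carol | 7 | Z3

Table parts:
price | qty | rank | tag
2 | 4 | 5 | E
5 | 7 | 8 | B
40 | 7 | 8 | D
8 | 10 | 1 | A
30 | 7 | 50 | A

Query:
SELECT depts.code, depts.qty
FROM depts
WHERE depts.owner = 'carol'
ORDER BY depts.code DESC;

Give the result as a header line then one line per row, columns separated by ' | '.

After WHERE (1 rows):
depts.owner | depts.qty | depts.code
carol | 7 | Z3
After SELECT (1 rows):
depts.code | depts.qty
Z3 | 7
After ORDER BY (1 rows):
depts.code | depts.qty
Z3 | 7

== RESULT ==
depts.code | depts.qty
Z3 | 7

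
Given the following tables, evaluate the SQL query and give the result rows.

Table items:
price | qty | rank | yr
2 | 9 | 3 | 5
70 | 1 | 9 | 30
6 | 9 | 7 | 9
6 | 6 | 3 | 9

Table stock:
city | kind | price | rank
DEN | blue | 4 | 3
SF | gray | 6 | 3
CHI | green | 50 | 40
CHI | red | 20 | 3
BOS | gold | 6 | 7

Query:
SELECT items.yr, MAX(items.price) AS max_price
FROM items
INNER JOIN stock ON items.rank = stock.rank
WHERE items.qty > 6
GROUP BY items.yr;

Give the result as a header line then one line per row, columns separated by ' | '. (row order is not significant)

After JOIN stock (7 rows):
items.price | items.qty | items.rank | items.yr | stock.city | stock.kind | stock.price | stock.rank
2 | 9 | 3 | 5 | DEN | blue | 4 | 3
2 | 9 | 3 | 5 | SF | gray | 6 | 3
2 | 9 | 3 | 5 | CHI | red | 20 | 3
6 | 9 | 7 | 9 | BOS | gold | 6 | 7
6 | 6 | 3 | 9 | DEN | blue | 4 | 3
6 | 6 | 3 | 9 | SF | gray | 6 | 3
6 | 6 | 3 | 9 | CHI | red | 20 | 3
After WHERE (4 rows):
items.price | items.qty | items.rank | items.yr | stock.city | stock.kind | stock.price | stock.rank
2 | 9 | 3 | 5 | DEN | blue | 4 | 3
2 | 9 | 3 | 5 | SF | gray | 6 | 3
2 | 9 | 3 | 5 | CHI | red | 20 | 3
6 | 9 | 7 | 9 | BOS | gold | 6 | 7
After GROUP BY (2 rows):
items.yr | max_price
5 | 2
9 | 6

== RESULT ==
items.yr | max_price
5 | 2
9 | 6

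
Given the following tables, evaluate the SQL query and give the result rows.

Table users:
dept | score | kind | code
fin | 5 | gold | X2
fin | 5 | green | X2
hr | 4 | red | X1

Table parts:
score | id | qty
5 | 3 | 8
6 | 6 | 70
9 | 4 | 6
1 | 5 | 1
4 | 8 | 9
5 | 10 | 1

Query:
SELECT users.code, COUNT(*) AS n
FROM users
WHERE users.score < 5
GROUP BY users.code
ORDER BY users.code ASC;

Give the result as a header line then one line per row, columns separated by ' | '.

After WHERE (1 rows):
users.dept | users.score | users.kind | users.code
hr | 4 | red | X1
After GROUP BY (1 rows):
users.code | n
X1 | 1
After ORDER BY (1 rows):
users.code | n
X1 | 1

== RESULT ==
users.code | n
X1 | 1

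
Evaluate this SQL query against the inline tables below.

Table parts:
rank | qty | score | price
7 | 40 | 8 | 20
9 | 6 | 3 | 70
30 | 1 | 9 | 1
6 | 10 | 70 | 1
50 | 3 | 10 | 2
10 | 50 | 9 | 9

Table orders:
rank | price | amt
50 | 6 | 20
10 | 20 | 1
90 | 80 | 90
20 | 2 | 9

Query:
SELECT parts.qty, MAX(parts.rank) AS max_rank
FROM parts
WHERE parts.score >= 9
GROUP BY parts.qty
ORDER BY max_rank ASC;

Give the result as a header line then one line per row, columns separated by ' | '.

== RESULT ==
parts.qty | max_rank
10 | 6
50 | 10
1 | 30
3 | 50

Derivation:
After WHERE (4 rows):
parts.rank | parts.qty | parts.score | parts.price
30 | 1 | 9 | 1
6 | 10 | 70 | 1
50 | 3 | 10 | 2
10 | 50 | 9 | 9
After GROUP BY (4 rows):
parts.qty | max_rank
1 | 30
10 | 6
3 | 50
50 | 10
After ORDER BY (4 rows):
parts.qty | max_rank
10 | 6
50 | 10
1 | 30
3 | 50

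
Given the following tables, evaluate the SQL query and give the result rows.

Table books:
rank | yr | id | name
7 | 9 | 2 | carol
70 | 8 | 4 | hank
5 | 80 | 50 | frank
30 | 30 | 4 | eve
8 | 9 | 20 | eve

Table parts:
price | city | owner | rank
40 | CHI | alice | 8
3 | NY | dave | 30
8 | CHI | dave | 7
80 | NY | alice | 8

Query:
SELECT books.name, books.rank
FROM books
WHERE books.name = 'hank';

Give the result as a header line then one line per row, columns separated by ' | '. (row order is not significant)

== RESULT ==
books.name | books.rank
hank | 70

Derivation:
After WHERE (1 rows):
books.rank | books.yr | books.id | books.name
70 | 8 | 4 | hank
After SELECT (1 rows):
books.name | books.rank
hank | 70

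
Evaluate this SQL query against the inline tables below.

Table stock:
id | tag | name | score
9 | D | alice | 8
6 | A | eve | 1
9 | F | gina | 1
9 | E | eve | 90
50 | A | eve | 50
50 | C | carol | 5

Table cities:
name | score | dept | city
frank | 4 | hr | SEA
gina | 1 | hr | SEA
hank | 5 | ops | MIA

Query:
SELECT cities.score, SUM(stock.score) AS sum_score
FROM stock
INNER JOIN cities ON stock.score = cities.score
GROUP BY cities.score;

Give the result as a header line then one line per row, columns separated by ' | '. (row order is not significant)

After JOIN cities (3 rows):
stock.id | stock.tag | stock.name | stock.score | cities.name | cities.score | cities.dept | cities.city
6 | A | eve | 1 | gina | 1 | hr | SEA
9 | F | gina | 1 | gina | 1 | hr | SEA
50 | C | carol | 5 | hank | 5 | ops | MIA
After GROUP BY (2 rows):
cities.score | sum_score
1 | 2
5 | 5

== RESULT ==
cities.score | sum_score
1 | 2
5 | 5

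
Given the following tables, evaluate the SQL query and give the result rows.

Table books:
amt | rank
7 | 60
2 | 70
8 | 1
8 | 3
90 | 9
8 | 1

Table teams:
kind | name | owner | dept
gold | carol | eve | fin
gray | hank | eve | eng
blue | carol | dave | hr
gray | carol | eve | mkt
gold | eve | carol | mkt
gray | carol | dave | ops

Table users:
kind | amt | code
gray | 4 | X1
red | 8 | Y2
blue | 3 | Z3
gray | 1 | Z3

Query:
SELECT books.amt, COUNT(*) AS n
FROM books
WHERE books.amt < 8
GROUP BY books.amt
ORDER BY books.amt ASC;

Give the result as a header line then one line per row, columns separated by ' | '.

After WHERE (2 rows):
books.amt | books.rank
7 | 60
2 | 70
After GROUP BY (2 rows):
books.amt | n
7 | 1
2 | 1
After ORDER BY (2 rows):
books.amt | n
2 | 1
7 | 1

== RESULT ==
books.amt | n
2 | 1
7 | 1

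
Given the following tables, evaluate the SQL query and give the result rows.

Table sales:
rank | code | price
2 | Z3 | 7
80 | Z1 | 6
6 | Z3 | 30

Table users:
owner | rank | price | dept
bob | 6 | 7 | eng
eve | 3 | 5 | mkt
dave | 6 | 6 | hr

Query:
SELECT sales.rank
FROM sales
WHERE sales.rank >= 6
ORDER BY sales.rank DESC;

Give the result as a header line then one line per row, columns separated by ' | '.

== RESULT ==
sales.rank
80
6

Derivation:
After WHERE (2 rows):
sales.rank | sales.code | sales.price
80 | Z1 | 6
6 | Z3 | 30
After SELECT (2 rows):
sales.rank
80
6
After ORDER BY (2 rows):
sales.rank
80
6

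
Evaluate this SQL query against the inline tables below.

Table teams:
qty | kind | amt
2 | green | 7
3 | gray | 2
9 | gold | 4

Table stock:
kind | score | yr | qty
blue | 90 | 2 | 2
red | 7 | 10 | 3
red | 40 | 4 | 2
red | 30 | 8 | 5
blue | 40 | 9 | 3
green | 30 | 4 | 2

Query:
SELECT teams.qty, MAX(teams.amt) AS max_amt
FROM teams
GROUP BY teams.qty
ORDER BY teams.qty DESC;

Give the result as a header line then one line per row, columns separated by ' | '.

After GROUP BY (3 rows):
teams.qty | max_amt
2 | 7
3 | 2
9 | 4
After ORDER BY (3 rows):
teams.qty | max_amt
9 | 4
3 | 2
2 | 7

== RESULT ==
teams.qty | max_amt
9 | 4
3 | 2
2 | 7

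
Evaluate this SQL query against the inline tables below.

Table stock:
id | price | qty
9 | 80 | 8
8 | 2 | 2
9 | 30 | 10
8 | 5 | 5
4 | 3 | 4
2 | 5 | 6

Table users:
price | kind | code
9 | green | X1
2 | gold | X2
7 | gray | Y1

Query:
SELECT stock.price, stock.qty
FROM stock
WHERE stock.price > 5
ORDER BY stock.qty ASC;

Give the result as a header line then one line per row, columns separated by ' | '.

== RESULT ==
stock.price | stock.qty
80 | 8
30 | 10

Derivation:
After WHERE (2 rows):
stock.id | stock.price | stock.qty
9 | 80 | 8
9 | 30 | 10
After SELECT (2 rows):
stock.price | stock.qty
80 | 8
30 | 10
After ORDER BY (2 rows):
stock.price | stock.qty
80 | 8
30 | 10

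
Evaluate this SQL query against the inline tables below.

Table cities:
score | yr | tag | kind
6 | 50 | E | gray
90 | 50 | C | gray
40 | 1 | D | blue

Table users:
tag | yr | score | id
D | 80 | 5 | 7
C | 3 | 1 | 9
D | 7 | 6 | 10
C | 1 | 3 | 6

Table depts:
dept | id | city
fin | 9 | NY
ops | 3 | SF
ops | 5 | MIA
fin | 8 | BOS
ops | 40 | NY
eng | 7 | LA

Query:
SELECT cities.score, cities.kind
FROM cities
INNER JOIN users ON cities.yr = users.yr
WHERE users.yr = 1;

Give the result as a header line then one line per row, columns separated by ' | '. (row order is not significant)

== RESULT ==
cities.score | cities.kind
40 | blue

Derivation:
After JOIN users (1 rows):
cities.score | cities.yr | cities.tag | cities.kind | users.tag | users.yr | users.score | users.id
40 | 1 | D | blue | C | 1 | 3 | 6
After WHERE (1 rows):
cities.score | cities.yr | cities.tag | cities.kind | users.tag | users.yr | users.score | users.id
40 | 1 | D | blue | C | 1 | 3 | 6
After SELECT (1 rows):
cities.score | cities.kind
40 | blue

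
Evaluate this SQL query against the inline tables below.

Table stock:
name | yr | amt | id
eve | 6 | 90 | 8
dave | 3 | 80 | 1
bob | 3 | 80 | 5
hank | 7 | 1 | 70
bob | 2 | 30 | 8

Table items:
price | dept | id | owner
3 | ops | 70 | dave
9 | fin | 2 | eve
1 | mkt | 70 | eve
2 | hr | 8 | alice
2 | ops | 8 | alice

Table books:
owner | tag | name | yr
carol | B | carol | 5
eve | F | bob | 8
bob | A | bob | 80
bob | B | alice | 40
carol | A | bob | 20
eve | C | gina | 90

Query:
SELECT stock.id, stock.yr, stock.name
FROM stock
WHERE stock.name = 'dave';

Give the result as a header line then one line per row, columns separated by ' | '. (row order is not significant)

== RESULT ==
stock.id | stock.yr | stock.name
1 | 3 | dave

Derivation:
After WHERE (1 rows):
stock.name | stock.yr | stock.amt | stock.id
dave | 3 | 80 | 1
After SELECT (1 rows):
stock.id | stock.yr | stock.name
1 | 3 | dave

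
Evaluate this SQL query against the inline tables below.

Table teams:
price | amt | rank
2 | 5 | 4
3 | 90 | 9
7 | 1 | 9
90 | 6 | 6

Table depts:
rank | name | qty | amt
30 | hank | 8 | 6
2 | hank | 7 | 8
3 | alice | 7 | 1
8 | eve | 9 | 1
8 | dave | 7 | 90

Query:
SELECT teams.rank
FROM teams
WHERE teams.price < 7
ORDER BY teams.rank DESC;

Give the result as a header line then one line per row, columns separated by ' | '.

After WHERE (2 rows):
teams.price | teams.amt | teams.rank
2 | 5 | 4
3 | 90 | 9
After SELECT (2 rows):
teams.rank
4
9
After ORDER BY (2 rows):
teams.rank
9
4

== RESULT ==
teams.rank
9
4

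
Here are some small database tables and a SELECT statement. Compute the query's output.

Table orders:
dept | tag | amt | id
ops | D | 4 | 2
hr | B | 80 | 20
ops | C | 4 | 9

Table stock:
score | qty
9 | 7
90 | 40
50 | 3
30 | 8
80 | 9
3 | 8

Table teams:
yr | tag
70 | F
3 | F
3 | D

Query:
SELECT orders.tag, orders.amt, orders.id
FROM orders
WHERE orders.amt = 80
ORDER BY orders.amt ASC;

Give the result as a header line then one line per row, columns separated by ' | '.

After WHERE (1 rows):
orders.dept | orders.tag | orders.amt | orders.id
hr | B | 80 | 20
After SELECT (1 rows):
orders.tag | orders.amt | orders.id
B | 80 | 20
After ORDER BY (1 rows):
orders.tag | orders.amt | orders.id
B | 80 | 20

== RESULT ==
orders.tag | orders.amt | orders.id
B | 80 | 20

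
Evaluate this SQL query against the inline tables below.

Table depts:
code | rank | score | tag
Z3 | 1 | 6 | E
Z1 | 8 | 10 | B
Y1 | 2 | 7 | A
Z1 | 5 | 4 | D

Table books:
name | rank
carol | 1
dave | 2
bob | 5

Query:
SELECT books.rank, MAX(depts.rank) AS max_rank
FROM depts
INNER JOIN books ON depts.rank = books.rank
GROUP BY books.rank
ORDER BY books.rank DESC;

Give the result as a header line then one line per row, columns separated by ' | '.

After JOIN books (3 rows):
depts.code | depts.rank | depts.score | depts.tag | books.name | books.rank
Z3 | 1 | 6 | E | carol | 1
Y1 | 2 | 7 | A | dave | 2
Z1 | 5 | 4 | D | bob | 5
After GROUP BY (3 rows):
books.rank | max_rank
1 | 1
2 | 2
5 | 5
After ORDER BY (3 rows):
books.rank | max_rank
5 | 5
2 | 2
1 | 1

== RESULT ==
books.rank | max_rank
5 | 5
2 | 2
1 | 1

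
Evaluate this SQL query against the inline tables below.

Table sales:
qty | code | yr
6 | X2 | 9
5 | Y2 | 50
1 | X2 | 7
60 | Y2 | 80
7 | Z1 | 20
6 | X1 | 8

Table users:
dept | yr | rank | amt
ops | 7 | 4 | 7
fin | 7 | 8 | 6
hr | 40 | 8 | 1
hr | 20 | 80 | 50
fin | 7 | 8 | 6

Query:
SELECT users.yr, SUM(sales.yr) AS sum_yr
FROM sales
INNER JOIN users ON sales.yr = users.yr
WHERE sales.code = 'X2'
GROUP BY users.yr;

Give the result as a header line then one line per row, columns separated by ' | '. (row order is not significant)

== RESULT ==
users.yr | sum_yr
7 | 21

Derivation:
After JOIN users (4 rows):
sales.qty | sales.code | sales.yr | users.dept | users.yr | users.rank | users.amt
1 | X2 | 7 | ops | 7 | 4 | 7
1 | X2 | 7 | fin | 7 | 8 | 6
1 | X2 | 7 | fin | 7 | 8 | 6
7 | Z1 | 20 | hr | 20 | 80 | 50
After WHERE (3 rows):
sales.qty | sales.code | sales.yr | users.dept | users.yr | users.rank | users.amt
1 | X2 | 7 | ops | 7 | 4 | 7
1 | X2 | 7 | fin | 7 | 8 | 6
1 | X2 | 7 | fin | 7 | 8 | 6
After GROUP BY (1 rows):
users.yr | sum_yr
7 | 21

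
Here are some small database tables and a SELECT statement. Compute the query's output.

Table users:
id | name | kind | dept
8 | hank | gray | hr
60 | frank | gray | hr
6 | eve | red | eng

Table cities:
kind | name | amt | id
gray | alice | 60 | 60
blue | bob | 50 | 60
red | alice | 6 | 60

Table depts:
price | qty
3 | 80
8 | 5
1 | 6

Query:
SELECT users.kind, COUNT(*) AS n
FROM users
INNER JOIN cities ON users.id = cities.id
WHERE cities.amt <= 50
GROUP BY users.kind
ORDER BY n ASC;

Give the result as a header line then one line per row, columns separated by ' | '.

== RESULT ==
users.kind | n
gray | 2

Derivation:
After JOIN cities (3 rows):
users.id | users.name | users.kind | users.dept | cities.kind | cities.name | cities.amt | cities.id
60 | frank | gray | hr | gray | alice | 60 | 60
60 | frank | gray | hr | blue | bob | 50 | 60
60 | frank | gray | hr | red | alice | 6 | 60
After WHERE (2 rows):
users.id | users.name | users.kind | users.dept | cities.kind | cities.name | cities.amt | cities.id
60 | frank | gray | hr | blue | bob | 50 | 60
60 | frank | gray | hr | red | alice | 6 | 60
After GROUP BY (1 rows):
users.kind | n
gray | 2
After ORDER BY (1 rows):
users.kind | n
gray | 2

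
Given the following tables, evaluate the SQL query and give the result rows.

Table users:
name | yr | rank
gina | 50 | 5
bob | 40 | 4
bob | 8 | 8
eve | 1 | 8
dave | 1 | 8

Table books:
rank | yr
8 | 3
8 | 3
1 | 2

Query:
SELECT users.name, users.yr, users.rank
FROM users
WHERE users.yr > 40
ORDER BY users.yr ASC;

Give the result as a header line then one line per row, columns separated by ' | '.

After WHERE (1 rows):
users.name | users.yr | users.rank
gina | 50 | 5
After SELECT (1 rows):
users.name | users.yr | users.rank
gina | 50 | 5
After ORDER BY (1 rows):
users.name | users.yr | users.rank
gina | 50 | 5

== RESULT ==
users.name | users.yr | users.rank
gina | 50 | 5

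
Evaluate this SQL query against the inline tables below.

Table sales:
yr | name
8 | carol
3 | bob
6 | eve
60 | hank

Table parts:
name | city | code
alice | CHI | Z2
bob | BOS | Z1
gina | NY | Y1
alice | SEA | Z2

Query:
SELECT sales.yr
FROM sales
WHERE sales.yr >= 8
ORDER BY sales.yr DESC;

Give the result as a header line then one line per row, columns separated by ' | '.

After WHERE (2 rows):
sales.yr | sales.name
8 | carol
60 | hank
After SELECT (2 rows):
sales.yr
8
60
After ORDER BY (2 rows):
sales.yr
60
8

== RESULT ==
sales.yr
60
8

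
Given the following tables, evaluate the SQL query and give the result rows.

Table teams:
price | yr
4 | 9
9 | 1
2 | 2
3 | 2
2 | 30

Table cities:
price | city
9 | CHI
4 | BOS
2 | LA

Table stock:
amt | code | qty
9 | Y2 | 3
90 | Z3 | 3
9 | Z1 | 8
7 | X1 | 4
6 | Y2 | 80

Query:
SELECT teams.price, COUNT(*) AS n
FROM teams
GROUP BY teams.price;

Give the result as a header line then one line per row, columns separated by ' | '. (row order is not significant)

After GROUP BY (4 rows):
teams.price | n
4 | 1
9 | 1
2 | 2
3 | 1

== RESULT ==
teams.price | n
4 | 1
9 | 1
2 | 2
3 | 1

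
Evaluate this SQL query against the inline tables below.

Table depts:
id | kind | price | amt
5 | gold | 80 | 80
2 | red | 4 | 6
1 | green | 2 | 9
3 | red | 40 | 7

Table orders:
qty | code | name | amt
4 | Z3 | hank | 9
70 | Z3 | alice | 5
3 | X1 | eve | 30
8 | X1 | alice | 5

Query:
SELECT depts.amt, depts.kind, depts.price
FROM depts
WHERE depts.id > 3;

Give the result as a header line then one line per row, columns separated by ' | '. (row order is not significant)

== RESULT ==
depts.amt | depts.kind | depts.price
80 | gold | 80

Derivation:
After WHERE (1 rows):
depts.id | depts.kind | depts.price | depts.amt
5 | gold | 80 | 80
After SELECT (1 rows):
depts.amt | depts.kind | depts.price
80 | gold | 80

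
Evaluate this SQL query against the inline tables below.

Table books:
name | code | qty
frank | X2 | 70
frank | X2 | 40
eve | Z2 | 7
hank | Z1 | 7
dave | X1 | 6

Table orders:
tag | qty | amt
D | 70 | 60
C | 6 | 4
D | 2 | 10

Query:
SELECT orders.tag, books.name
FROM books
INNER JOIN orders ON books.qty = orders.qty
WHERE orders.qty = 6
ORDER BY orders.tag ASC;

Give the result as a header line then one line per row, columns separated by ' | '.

== RESULT ==
orders.tag | books.name
C | dave

Derivation:
After JOIN orders (2 rows):
books.name | books.code | books.qty | orders.tag | orders.qty | orders.amt
frank | X2 | 70 | D | 70 | 60
dave | X1 | 6 | C | 6 | 4
After WHERE (1 rows):
books.name | books.code | books.qty | orders.tag | orders.qty | orders.amt
dave | X1 | 6 | C | 6 | 4
After SELECT (1 rows):
orders.tag | books.name
C | dave
After ORDER BY (1 rows):
orders.tag | books.name
C | dave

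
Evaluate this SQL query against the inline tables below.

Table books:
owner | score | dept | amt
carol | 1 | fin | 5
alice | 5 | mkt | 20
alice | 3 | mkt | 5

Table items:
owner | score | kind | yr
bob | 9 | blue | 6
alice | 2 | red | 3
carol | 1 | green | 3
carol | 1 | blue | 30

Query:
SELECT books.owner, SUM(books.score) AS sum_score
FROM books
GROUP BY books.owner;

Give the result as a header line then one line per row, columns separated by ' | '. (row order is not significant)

After GROUP BY (2 rows):
books.owner | sum_score
carol | 1
alice | 8

== RESULT ==
books.owner | sum_score
carol | 1
alice | 8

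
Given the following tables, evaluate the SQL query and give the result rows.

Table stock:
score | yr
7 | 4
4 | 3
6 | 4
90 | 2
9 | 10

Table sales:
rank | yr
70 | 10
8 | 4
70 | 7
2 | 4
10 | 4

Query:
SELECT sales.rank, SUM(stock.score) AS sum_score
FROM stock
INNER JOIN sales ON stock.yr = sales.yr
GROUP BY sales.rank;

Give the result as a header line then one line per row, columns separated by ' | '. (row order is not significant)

After JOIN sales (7 rows):
stock.score | stock.yr | sales.rank | sales.yr
7 | 4 | 8 | 4
7 | 4 | 2 | 4
7 | 4 | 10 | 4
6 | 4 | 8 | 4
6 | 4 | 2 | 4
6 | 4 | 10 | 4
9 | 10 | 70 | 10
After GROUP BY (4 rows):
sales.rank | sum_score
8 | 13
2 | 13
10 | 13
70 | 9

== RESULT ==
sales.rank | sum_score
8 | 13
2 | 13
10 | 13
70 | 9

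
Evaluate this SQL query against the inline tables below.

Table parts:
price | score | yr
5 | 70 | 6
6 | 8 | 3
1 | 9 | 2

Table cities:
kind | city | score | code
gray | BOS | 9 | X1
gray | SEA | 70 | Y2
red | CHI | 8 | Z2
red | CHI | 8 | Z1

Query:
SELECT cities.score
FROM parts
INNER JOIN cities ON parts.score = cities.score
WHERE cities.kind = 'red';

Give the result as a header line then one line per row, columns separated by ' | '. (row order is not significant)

== RESULT ==
cities.score
8
8

Derivation:
After JOIN cities (4 rows):
parts.price | parts.score | parts.yr | cities.kind | cities.city | cities.score | cities.code
5 | 70 | 6 | gray | SEA | 70 | Y2
6 | 8 | 3 | red | CHI | 8 | Z2
6 | 8 | 3 | red | CHI | 8 | Z1
1 | 9 | 2 | gray | BOS | 9 | X1
After WHERE (2 rows):
parts.price | parts.score | parts.yr | cities.kind | cities.city | cities.score | cities.code
6 | 8 | 3 | red | CHI | 8 | Z2
6 | 8 | 3 | red | CHI | 8 | Z1
After SELECT (2 rows):
cities.score
8
8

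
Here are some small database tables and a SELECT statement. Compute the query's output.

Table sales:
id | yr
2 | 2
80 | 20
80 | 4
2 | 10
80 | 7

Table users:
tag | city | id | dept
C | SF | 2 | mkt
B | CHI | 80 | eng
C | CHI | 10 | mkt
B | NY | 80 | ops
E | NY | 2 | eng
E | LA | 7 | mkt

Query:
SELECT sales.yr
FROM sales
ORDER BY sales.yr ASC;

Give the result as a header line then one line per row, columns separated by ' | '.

== RESULT ==
sales.yr
2
4
7
10
20

Derivation:
After SELECT (5 rows):
sales.yr
2
20
4
10
7
After ORDER BY (5 rows):
sales.yr
2
4
7
10
20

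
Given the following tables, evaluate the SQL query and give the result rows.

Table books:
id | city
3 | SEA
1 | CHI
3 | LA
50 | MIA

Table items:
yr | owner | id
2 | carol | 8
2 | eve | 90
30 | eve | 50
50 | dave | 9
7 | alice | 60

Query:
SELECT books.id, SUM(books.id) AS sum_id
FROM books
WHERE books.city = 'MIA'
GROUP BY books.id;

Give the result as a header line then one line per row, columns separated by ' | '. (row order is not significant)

After WHERE (1 rows):
books.id | books.city
50 | MIA
After GROUP BY (1 rows):
books.id | sum_id
50 | 50

== RESULT ==
books.id | sum_id
50 | 50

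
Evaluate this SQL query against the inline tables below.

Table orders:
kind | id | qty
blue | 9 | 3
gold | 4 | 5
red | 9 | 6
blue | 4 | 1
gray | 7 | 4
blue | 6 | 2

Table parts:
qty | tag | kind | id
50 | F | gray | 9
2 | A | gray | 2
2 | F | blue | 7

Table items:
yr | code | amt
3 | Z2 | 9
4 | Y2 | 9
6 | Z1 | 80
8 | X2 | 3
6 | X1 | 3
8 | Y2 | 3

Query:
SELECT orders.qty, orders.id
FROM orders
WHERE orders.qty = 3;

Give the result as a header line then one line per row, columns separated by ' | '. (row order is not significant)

== RESULT ==
orders.qty | orders.id
3 | 9

Derivation:
After WHERE (1 rows):
orders.kind | orders.id | orders.qty
blue | 9 | 3
After SELECT (1 rows):
orders.qty | orders.id
3 | 9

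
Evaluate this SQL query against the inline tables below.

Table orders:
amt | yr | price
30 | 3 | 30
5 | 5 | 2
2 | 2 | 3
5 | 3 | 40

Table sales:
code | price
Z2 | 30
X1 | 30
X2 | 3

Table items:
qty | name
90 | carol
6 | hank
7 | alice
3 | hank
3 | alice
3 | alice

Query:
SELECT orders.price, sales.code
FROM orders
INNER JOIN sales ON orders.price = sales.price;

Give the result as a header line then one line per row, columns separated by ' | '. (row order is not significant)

== RESULT ==
orders.price | sales.code
30 | Z2
30 | X1
3 | X2

Derivation:
After JOIN sales (3 rows):
orders.amt | orders.yr | orders.price | sales.code | sales.price
30 | 3 | 30 | Z2 | 30
30 | 3 | 30 | X1 | 30
2 | 2 | 3 | X2 | 3
After SELECT (3 rows):
orders.price | sales.code
30 | Z2
30 | X1
3 | X2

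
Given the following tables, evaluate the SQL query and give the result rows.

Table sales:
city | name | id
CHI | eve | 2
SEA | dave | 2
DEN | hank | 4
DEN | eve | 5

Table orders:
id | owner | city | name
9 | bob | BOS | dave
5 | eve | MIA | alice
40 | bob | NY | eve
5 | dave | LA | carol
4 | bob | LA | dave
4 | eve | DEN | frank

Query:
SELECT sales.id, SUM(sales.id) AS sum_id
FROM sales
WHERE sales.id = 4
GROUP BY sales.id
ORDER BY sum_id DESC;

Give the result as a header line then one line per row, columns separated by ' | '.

== RESULT ==
sales.id | sum_id
4 | 4

Derivation:
After WHERE (1 rows):
sales.city | sales.name | sales.id
DEN | hank | 4
After GROUP BY (1 rows):
sales.id | sum_id
4 | 4
After ORDER BY (1 rows):
sales.id | sum_id
4 | 4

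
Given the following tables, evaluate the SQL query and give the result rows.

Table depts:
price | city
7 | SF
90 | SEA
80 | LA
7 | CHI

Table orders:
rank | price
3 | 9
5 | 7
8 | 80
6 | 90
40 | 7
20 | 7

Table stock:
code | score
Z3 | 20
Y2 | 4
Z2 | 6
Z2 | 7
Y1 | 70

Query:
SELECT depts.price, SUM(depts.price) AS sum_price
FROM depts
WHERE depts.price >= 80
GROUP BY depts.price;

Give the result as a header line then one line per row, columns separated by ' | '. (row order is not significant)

After WHERE (2 rows):
depts.price | depts.city
90 | SEA
80 | LA
After GROUP BY (2 rows):
depts.price | sum_price
90 | 90
80 | 80

== RESULT ==
depts.price | sum_price
90 | 90
80 | 80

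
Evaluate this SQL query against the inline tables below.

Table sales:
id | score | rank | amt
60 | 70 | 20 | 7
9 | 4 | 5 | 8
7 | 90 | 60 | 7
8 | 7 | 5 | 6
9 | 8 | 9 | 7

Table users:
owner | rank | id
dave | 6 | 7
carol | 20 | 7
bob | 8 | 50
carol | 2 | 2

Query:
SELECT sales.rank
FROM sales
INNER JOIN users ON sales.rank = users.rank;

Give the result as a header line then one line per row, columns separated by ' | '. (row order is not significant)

== RESULT ==
sales.rank
20

Derivation:
After JOIN users (1 rows):
sales.id | sales.score | sales.rank | sales.amt | users.owner | users.rank | users.id
60 | 70 | 20 | 7 | carol | 20 | 7
After SELECT (1 rows):
sales.rank
20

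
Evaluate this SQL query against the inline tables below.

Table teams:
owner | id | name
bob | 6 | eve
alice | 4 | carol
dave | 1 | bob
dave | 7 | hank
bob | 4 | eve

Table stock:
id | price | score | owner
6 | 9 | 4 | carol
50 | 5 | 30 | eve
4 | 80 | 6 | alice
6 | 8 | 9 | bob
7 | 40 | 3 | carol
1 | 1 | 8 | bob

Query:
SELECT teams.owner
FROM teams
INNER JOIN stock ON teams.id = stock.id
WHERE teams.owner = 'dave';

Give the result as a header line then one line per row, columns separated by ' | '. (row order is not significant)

After JOIN stock (6 rows):
teams.owner | teams.id | teams.name | stock.id | stock.price | stock.score | stock.owner
bob | 6 | eve | 6 | 9 | 4 | carol
bob | 6 | eve | 6 | 8 | 9 | bob
alice | 4 | carol | 4 | 80 | 6 | alice
dave | 1 | bob | 1 | 1 | 8 | bob
dave | 7 | hank | 7 | 40 | 3 | carol
bob | 4 | eve | 4 | 80 | 6 | alice
After WHERE (2 rows):
teams.owner | teams.id | teams.name | stock.id | stock.price | stock.score | stock.owner
dave | 1 | bob | 1 | 1 | 8 | bob
dave | 7 | hank | 7 | 40 | 3 | carol
After SELECT (2 rows):
teams.owner
dave
dave

== RESULT ==
teams.owner
dave
dave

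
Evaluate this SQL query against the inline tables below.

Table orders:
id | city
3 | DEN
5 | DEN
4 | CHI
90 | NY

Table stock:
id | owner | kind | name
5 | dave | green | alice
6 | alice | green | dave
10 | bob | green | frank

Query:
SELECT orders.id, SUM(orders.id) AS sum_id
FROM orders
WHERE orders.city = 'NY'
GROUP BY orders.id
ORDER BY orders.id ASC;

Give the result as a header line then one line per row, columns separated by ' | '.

== RESULT ==
orders.id | sum_id
90 | 90

Derivation:
After WHERE (1 rows):
orders.id | orders.city
90 | NY
After GROUP BY (1 rows):
orders.id | sum_id
90 | 90
After ORDER BY (1 rows):
orders.id | sum_id
90 | 90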